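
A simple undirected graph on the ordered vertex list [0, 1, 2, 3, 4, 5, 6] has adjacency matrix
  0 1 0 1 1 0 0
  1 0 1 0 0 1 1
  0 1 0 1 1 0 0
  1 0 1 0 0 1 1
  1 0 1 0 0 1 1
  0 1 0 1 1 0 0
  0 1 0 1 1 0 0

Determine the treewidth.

A width-3 tree decomposition is:
Bags: B1 = {1, 3, 4, 6}  B2 = {1, 2, 3, 4}  B3 = {0, 1, 3, 4}  B4 = {1, 3, 4, 5}
Tree: B1–B2, B2–B3, B3–B4
The largest bag has 4 vertices, giving width 3; this decomposition certifies tw(G) ≤ 3. For the lower bound: the 4 vertex sets {3,6}, {2,4}, {1}, {0} are disjoint, each induces a connected subgraph, and every pair is joined by at least one edge of G. Contracting each set to a single vertex therefore yields K_{4} as a minor, and since treewidth is minor-monotone, tw(G) ≥ tw(K_{4}) = 3. The upper and lower bounds meet at 3, so that is the treewidth.

3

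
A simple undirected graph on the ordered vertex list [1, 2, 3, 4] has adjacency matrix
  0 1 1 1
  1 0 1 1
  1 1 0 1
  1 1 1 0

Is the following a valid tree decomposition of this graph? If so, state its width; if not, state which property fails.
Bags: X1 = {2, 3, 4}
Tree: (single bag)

A tree decomposition must satisfy three properties: every vertex lies in some bag; for every edge, both endpoints lie together in some bag; and for every vertex, the bags containing it form a connected subtree. Here vertex 1 appears in no bag, so the decomposition is invalid.

No — vertex 1 appears in no bag.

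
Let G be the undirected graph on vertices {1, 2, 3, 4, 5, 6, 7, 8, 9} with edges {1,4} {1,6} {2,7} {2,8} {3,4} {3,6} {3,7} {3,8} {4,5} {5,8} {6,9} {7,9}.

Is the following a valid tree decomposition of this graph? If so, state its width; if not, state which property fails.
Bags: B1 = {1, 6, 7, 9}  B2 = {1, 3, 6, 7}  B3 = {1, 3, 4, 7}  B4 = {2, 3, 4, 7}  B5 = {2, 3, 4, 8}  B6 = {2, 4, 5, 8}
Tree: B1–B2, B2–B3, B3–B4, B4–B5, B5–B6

Yes; width 3.

Checking the three conditions: (i) the bags cover all of {1, 2, 3, 4, 5, 6, 7, 8, 9}; (ii) for each edge, some bag contains both endpoints; (iii) the bags containing any fixed vertex form a subtree. All hold, so the decomposition is valid with width 4 − 1 = 3.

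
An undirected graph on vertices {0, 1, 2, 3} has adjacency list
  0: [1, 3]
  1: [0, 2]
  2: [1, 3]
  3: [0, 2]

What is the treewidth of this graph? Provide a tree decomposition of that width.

Treewidth 2.
Bags: B1 = {1, 2, 3}  B2 = {0, 1, 3}
Tree: B1–B2

Every bag has size at most 3, so the width is 3 − 1 = 2 and tw(G) ≤ 2. Since 1–2–3–0–1 is a cycle in G, G is not acyclic. Forests are exactly the graphs of treewidth ≤ 1, so tw(G) ≥ 2. The upper and lower bounds meet at 2, so that is the treewidth.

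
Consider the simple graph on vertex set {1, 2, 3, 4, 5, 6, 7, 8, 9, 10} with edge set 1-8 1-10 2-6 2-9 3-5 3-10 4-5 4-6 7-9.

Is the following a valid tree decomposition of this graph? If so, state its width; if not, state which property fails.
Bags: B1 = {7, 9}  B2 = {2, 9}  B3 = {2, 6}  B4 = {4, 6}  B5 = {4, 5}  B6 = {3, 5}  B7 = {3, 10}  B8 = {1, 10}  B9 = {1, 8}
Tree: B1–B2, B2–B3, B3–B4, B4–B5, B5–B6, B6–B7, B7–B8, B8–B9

Checking the three conditions: (i) the bags cover all of {1, 2, 3, 4, 5, 6, 7, 8, 9, 10}; (ii) for each edge, some bag contains both endpoints; (iii) the bags containing any fixed vertex form a subtree. All hold, so the decomposition is valid with width 2 − 1 = 1.

Yes; width 1.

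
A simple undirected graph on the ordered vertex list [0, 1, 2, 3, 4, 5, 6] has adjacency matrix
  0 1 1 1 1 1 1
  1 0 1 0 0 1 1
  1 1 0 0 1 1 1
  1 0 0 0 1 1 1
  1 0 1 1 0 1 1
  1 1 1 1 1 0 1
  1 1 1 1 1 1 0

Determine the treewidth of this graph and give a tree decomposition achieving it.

Treewidth 4.
Bags: B1 = {0, 2, 4, 5, 6}  B2 = {0, 3, 4, 5, 6}  B3 = {0, 1, 2, 5, 6}
Tree: B1–B2, B1–B3

Every bag has size at most 5, so the width is 5 − 1 = 4 and tw(G) ≤ 4. For the lower bound, the 5 vertices {0, 1, 2, 5, 6} are pairwise adjacent, and any tree decomposition puts a clique entirely inside one bag — forcing width ≥ 4. Hence tw(G) = 4 exactly.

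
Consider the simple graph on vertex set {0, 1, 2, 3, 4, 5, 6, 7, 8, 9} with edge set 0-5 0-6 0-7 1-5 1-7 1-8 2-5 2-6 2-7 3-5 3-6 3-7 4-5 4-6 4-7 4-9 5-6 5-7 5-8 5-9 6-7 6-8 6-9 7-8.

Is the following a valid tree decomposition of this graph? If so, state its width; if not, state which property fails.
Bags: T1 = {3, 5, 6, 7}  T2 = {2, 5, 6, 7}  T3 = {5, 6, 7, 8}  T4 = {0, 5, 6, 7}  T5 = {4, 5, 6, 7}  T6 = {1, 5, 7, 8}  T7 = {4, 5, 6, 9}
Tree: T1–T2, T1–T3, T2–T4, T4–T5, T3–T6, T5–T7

Yes; width 3.

Every vertex of G appears in some bag (union = {0, 1, 2, 3, 4, 5, 6, 7, 8, 9}); every edge is covered by a bag; and for each vertex v the set of bags containing v is connected in the bag tree. The decomposition is therefore valid. The largest bag has 4 vertices, so the width is 3.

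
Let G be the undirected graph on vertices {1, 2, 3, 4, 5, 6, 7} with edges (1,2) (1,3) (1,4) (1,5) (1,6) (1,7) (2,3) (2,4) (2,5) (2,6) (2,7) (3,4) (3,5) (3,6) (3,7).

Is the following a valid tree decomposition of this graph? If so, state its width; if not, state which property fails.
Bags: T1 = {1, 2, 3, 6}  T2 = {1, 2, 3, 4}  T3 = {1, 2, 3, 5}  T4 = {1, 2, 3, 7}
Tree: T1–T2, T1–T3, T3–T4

Yes; width 3.

Every vertex of G appears in some bag (union = {1, 2, 3, 4, 5, 6, 7}); every edge is covered by a bag; and for each vertex v the set of bags containing v is connected in the bag tree. The decomposition is therefore valid. The largest bag has 4 vertices, so the width is 3.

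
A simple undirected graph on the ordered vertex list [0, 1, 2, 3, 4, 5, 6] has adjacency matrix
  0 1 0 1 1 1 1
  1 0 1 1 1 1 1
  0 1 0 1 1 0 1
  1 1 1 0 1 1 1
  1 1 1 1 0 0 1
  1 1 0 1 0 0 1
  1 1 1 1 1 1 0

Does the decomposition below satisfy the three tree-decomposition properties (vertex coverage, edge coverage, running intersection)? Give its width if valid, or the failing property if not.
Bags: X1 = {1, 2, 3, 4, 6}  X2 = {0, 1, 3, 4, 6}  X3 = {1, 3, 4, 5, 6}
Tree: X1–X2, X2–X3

A tree decomposition must satisfy three properties: every vertex lies in some bag; for every edge, both endpoints lie together in some bag; and for every vertex, the bags containing it form a connected subtree. Here edge (0,5) lies in no bag, so the decomposition is invalid.

No — edge (0,5) lies in no bag.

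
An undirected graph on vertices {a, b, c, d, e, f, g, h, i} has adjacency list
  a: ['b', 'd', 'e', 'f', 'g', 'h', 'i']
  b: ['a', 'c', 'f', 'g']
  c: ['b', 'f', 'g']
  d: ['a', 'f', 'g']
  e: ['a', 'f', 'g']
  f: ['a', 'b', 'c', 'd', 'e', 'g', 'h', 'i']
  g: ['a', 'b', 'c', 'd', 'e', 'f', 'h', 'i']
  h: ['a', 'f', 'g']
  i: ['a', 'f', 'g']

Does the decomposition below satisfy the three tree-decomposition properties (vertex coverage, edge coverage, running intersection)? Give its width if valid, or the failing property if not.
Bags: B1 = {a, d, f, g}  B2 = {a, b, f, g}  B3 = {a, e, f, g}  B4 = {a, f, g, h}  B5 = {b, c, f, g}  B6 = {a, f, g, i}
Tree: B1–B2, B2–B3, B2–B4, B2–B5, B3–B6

Yes; width 3.

Every vertex of G appears in some bag (union = {a, b, c, d, e, f, g, h, i}); every edge is covered by a bag; and for each vertex v the set of bags containing v is connected in the bag tree. The decomposition is therefore valid. The largest bag has 4 vertices, so the width is 3.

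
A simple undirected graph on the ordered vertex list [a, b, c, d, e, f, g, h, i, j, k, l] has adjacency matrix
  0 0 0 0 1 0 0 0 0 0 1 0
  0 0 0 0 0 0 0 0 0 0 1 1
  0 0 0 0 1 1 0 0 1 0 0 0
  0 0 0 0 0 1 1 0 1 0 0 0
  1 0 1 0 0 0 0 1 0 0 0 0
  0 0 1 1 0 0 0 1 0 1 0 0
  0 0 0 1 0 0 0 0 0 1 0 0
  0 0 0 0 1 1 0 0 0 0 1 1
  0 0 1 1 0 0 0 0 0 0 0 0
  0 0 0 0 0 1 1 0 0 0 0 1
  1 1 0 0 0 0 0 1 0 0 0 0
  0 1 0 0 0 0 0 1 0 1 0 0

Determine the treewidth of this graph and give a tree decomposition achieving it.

Treewidth 3.
Bags: B1 = {d, g, i, j}  B2 = {d, f, i, j}  B3 = {c, f, i, j}  B4 = {c, f, j, l}  B5 = {c, f, h, l}  B6 = {c, e, h, l}  B7 = {b, e, h, l}  B8 = {b, e, h, k}  B9 = {a, b, e, k}
Tree: B1–B2, B2–B3, B3–B4, B4–B5, B5–B6, B6–B7, B7–B8, B8–B9

Every bag has size at most 4, so the width is 4 − 1 = 3 and tw(G) ≤ 3. For the lower bound: the 4 vertex sets {d,g,i}, {j}, {f}, {c,e,h,l} are disjoint, each induces a connected subgraph, and every pair is joined by at least one edge of G. Contracting each set to a single vertex therefore yields K_{4} as a minor, and since treewidth is minor-monotone, tw(G) ≥ tw(K_{4}) = 3. Therefore the treewidth is 3.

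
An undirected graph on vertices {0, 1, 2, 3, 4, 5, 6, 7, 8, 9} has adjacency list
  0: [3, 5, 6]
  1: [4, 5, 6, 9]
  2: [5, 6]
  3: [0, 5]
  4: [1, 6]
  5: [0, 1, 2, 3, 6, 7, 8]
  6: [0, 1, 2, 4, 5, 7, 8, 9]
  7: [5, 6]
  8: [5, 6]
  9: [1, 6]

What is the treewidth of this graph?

2

A width-2 tree decomposition is:
Bags: B1 = {5, 6, 7}  B2 = {2, 5, 6}  B3 = {5, 6, 8}  B4 = {0, 5, 6}  B5 = {1, 5, 6}  B6 = {1, 6, 9}  B7 = {1, 4, 6}  B8 = {0, 3, 5}
Tree: B1–B2, B2–B3, B3–B4, B1–B5, B5–B6, B5–B7, B4–B8
Each bag holds 3 vertices, so the decomposition has width 2, which upper-bounds the treewidth. Conversely, {0, 3, 5} is a clique of size 3, and the vertices of any clique must share a bag in every tree decomposition; so some bag has ≥ 3 vertices and tw(G) ≥ 2. Combining the bounds, tw(G) = 2.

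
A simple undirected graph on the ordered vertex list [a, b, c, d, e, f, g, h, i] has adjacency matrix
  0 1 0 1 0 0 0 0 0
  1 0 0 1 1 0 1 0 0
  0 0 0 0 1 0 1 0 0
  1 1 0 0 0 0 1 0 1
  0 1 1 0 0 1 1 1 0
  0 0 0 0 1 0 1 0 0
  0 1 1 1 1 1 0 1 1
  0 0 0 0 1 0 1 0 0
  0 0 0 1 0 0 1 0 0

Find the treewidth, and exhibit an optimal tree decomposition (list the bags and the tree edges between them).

Every bag has size at most 3, so the width is 3 − 1 = 2 and tw(G) ≤ 2. Conversely, {b, d, g} is a clique of size 3, and the vertices of any clique must share a bag in every tree decomposition; so some bag has ≥ 3 vertices and tw(G) ≥ 2. Therefore the treewidth is 2.

Treewidth 2.
One such decomposition:
Bags: B1 = {e, g, h}  B2 = {b, e, g}  B3 = {b, d, g}  B4 = {a, b, d}  B5 = {e, f, g}  B6 = {c, e, g}  B7 = {d, g, i}
Tree: B1–B2, B2–B3, B3–B4, B2–B5, B1–B6, B3–B7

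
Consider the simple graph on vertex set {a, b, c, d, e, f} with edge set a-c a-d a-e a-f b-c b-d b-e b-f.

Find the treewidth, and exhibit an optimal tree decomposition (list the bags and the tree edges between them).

Each bag holds 3 vertices, so the decomposition has width 2, which upper-bounds the treewidth. For the lower bound, G contains the cycle a–f–b–c–a, so G is not a forest; only forests have treewidth ≤ 1, hence tw(G) ≥ 2. Therefore the treewidth is 2.

Treewidth 2.
Bags: B1 = {a, b, f}  B2 = {a, b, c}  B3 = {a, b, d}  B4 = {a, b, e}
Tree: B1–B2, B2–B3, B3–B4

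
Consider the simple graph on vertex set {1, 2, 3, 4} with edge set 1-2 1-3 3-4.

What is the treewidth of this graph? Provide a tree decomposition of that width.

Every bag has size at most 2, so the width is 2 − 1 = 1 and tw(G) ≤ 1. G has an edge, so its treewidth is at least 1. Hence tw(G) = 1 exactly.

Treewidth 1.
One optimal decomposition is:
Bags: B1 = {1, 2}  B2 = {1, 3}  B3 = {3, 4}
Tree: B1–B2, B2–B3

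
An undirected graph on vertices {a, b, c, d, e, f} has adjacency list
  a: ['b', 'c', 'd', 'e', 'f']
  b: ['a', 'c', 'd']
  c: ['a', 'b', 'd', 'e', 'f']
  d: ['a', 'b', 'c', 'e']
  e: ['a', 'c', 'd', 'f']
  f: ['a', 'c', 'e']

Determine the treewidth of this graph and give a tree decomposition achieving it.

Treewidth 3.
One optimal decomposition is:
Bags: B1 = {a, c, d, e}  B2 = {a, c, e, f}  B3 = {a, b, c, d}
Tree: B1–B2, B1–B3

The largest bag has 4 vertices, giving width 3; this decomposition certifies tw(G) ≤ 3. For the lower bound, the 4 vertices {a, c, d, e} are pairwise adjacent, and any tree decomposition puts a clique entirely inside one bag — forcing width ≥ 3. Therefore the treewidth is 3.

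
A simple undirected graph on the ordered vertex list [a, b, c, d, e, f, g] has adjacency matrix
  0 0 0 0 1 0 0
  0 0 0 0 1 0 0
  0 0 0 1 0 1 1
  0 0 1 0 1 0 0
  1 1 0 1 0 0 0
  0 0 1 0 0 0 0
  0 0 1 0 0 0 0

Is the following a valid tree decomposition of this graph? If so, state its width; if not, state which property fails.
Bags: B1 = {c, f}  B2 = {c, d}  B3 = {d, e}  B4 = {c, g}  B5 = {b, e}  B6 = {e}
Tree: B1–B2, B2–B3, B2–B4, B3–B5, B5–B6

No — vertex a appears in no bag.

A tree decomposition must satisfy three properties: every vertex lies in some bag; for every edge, both endpoints lie together in some bag; and for every vertex, the bags containing it form a connected subtree. Here vertex a appears in no bag, so the decomposition is invalid.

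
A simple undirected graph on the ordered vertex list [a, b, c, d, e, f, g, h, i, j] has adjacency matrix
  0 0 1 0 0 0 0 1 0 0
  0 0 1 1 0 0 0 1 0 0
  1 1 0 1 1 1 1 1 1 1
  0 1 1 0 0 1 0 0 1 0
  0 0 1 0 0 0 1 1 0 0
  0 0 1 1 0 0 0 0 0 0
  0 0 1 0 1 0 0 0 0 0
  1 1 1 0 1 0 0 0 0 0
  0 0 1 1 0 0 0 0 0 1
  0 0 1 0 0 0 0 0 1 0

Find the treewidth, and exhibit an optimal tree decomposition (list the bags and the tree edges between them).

Each bag holds 3 vertices, so the decomposition has width 2, which upper-bounds the treewidth. On the other hand G contains the 3-clique {c, d, f}. A clique must lie in a single bag of any decomposition, so no decomposition can have width below 2. Therefore the treewidth is 2.

Treewidth 2.
One optimal decomposition is:
Bags: B1 = {b, c, h}  B2 = {b, c, d}  B3 = {c, e, h}  B4 = {c, e, g}  B5 = {a, c, h}  B6 = {c, d, i}  B7 = {c, i, j}  B8 = {c, d, f}
Tree: B1–B2, B1–B3, B3–B4, B3–B5, B2–B6, B6–B7, B2–B8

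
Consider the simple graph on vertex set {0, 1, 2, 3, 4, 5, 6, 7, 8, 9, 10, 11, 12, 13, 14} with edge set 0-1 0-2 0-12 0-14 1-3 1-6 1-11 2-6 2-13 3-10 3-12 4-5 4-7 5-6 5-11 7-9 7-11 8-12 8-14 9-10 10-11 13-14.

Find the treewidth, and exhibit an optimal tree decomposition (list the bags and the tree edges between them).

Treewidth 3.
Bags: B1 = {4, 7, 9, 10}  B2 = {4, 7, 10, 11}  B3 = {4, 5, 10, 11}  B4 = {3, 5, 10, 11}  B5 = {1, 3, 5, 11}  B6 = {1, 3, 5, 6}  B7 = {1, 3, 6, 12}  B8 = {0, 1, 6, 12}  B9 = {0, 2, 6, 12}  B10 = {0, 2, 8, 12}  B11 = {0, 2, 8, 14}  B12 = {2, 8, 13, 14}
Tree: B1–B2, B2–B3, B3–B4, B4–B5, B5–B6, B6–B7, B7–B8, B8–B9, B9–B10, B10–B11, B11–B12

The largest bag has 4 vertices, giving width 3; this decomposition certifies tw(G) ≤ 3. For the lower bound: the 4 vertex sets {4,7,9}, {10}, {11}, {1,3,5,6} are disjoint, each induces a connected subgraph, and every pair is joined by at least one edge of G. Contracting each set to a single vertex therefore yields K_{4} as a minor, and since treewidth is minor-monotone, tw(G) ≥ tw(K_{4}) = 3. Therefore the treewidth is 3.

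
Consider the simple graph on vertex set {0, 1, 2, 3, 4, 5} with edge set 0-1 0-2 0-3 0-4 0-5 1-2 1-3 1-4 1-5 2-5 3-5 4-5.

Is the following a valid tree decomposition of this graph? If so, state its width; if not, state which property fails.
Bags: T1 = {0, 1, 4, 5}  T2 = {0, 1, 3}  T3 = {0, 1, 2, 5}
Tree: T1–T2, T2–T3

No — edge (5,3) lies in no bag.

A tree decomposition must satisfy three properties: every vertex lies in some bag; for every edge, both endpoints lie together in some bag; and for every vertex, the bags containing it form a connected subtree. Here edge (5,3) lies in no bag, so the decomposition is invalid.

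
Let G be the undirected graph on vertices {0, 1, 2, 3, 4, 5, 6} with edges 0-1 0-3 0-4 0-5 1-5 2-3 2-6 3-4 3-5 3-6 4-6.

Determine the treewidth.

2

A width-2 tree decomposition is:
Bags: B1 = {0, 3, 4}  B2 = {3, 4, 6}  B3 = {2, 3, 6}  B4 = {0, 3, 5}  B5 = {0, 1, 5}
Tree: B1–B2, B2–B3, B1–B4, B4–B5
Each bag holds 3 vertices, so the decomposition has width 2, which upper-bounds the treewidth. Conversely, {0, 1, 5} is a clique of size 3, and the vertices of any clique must share a bag in every tree decomposition; so some bag has ≥ 3 vertices and tw(G) ≥ 2. The upper and lower bounds meet at 2, so that is the treewidth.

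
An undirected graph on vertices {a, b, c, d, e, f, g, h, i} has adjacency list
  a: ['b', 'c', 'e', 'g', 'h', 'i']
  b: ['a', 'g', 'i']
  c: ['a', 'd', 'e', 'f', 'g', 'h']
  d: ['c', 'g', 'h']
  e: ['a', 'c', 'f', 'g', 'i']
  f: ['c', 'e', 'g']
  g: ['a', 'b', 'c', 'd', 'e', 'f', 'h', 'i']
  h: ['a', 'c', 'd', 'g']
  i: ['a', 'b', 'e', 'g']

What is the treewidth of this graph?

3

A width-3 tree decomposition is:
Bags: B1 = {a, c, e, g}  B2 = {c, e, f, g}  B3 = {a, c, g, h}  B4 = {a, e, g, i}  B5 = {a, b, g, i}  B6 = {c, d, g, h}
Tree: B1–B2, B1–B3, B1–B4, B4–B5, B3–B6
Each bag holds 4 vertices, so the decomposition has width 3, which upper-bounds the treewidth. Conversely, {c, e, f, g} is a clique of size 4, and the vertices of any clique must share a bag in every tree decomposition; so some bag has ≥ 4 vertices and tw(G) ≥ 3. Hence tw(G) = 3 exactly.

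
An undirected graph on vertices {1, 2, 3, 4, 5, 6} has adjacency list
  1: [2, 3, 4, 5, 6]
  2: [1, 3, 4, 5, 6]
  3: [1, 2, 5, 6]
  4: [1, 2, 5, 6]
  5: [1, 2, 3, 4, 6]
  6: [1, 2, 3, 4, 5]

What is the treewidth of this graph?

A width-4 tree decomposition is:
Bags: B1 = {1, 2, 3, 5, 6}  B2 = {1, 2, 4, 5, 6}
Tree: B1–B2
Each bag holds 5 vertices, so the decomposition has width 4, which upper-bounds the treewidth. On the other hand G contains the 5-clique {1, 2, 3, 5, 6}. A clique must lie in a single bag of any decomposition, so no decomposition can have width below 4. Hence tw(G) = 4 exactly.

4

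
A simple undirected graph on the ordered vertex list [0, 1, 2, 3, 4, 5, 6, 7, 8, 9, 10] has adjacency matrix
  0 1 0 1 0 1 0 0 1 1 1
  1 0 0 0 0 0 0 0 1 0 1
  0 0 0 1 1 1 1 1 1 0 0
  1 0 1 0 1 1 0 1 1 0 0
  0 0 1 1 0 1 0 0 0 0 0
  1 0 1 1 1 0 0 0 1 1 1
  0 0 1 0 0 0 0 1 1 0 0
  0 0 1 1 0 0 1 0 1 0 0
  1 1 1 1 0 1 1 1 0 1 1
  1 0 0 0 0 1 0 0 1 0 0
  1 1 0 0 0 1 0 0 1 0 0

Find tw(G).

A width-3 tree decomposition is:
Bags: B1 = {2, 3, 7, 8}  B2 = {2, 6, 7, 8}  B3 = {2, 3, 5, 8}  B4 = {2, 3, 4, 5}  B5 = {0, 3, 5, 8}  B6 = {0, 5, 8, 10}  B7 = {0, 1, 8, 10}  B8 = {0, 5, 8, 9}
Tree: B1–B2, B1–B3, B3–B4, B3–B5, B5–B6, B6–B7, B6–B8
The largest bag has 4 vertices, giving width 3; this decomposition certifies tw(G) ≤ 3. For the lower bound, the 4 vertices {0, 1, 8, 10} are pairwise adjacent, and any tree decomposition puts a clique entirely inside one bag — forcing width ≥ 3. Hence tw(G) = 3 exactly.

3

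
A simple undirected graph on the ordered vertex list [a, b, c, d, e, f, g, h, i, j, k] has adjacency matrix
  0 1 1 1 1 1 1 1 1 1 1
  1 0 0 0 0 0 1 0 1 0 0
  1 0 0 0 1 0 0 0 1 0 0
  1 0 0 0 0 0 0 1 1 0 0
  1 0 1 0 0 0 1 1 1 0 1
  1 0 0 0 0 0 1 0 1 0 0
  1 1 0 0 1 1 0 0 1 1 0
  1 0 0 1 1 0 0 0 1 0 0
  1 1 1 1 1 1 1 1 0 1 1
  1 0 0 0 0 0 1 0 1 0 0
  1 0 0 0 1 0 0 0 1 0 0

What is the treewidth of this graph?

3

A width-3 tree decomposition is:
Bags: B1 = {a, e, i, k}  B2 = {a, e, g, i}  B3 = {a, f, g, i}  B4 = {a, e, h, i}  B5 = {a, d, h, i}  B6 = {a, c, e, i}  B7 = {a, g, i, j}  B8 = {a, b, g, i}
Tree: B1–B2, B2–B3, B1–B4, B4–B5, B4–B6, B2–B7, B2–B8
Every bag has size at most 4, so the width is 4 − 1 = 3 and tw(G) ≤ 3. For the lower bound, the 4 vertices {a, d, h, i} are pairwise adjacent, and any tree decomposition puts a clique entirely inside one bag — forcing width ≥ 3. The upper and lower bounds meet at 3, so that is the treewidth.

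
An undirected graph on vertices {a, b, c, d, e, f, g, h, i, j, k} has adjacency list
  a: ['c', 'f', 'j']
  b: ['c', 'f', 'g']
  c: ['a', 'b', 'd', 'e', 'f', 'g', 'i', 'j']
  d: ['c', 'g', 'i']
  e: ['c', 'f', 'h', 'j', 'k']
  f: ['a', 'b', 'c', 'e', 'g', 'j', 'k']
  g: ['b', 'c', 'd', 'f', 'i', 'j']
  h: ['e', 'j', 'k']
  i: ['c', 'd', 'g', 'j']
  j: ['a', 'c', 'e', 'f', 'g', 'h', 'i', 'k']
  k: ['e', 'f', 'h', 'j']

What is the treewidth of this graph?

A width-3 tree decomposition is:
Bags: B1 = {c, e, f, j}  B2 = {c, f, g, j}  B3 = {c, g, i, j}  B4 = {a, c, f, j}  B5 = {e, f, j, k}  B6 = {b, c, f, g}  B7 = {e, h, j, k}  B8 = {c, d, g, i}
Tree: B1–B2, B2–B3, B1–B4, B1–B5, B2–B6, B5–B7, B3–B8
Every bag has size at most 4, so the width is 4 − 1 = 3 and tw(G) ≤ 3. For the lower bound, the 4 vertices {e, h, j, k} are pairwise adjacent, and any tree decomposition puts a clique entirely inside one bag — forcing width ≥ 3. The upper and lower bounds meet at 3, so that is the treewidth.

3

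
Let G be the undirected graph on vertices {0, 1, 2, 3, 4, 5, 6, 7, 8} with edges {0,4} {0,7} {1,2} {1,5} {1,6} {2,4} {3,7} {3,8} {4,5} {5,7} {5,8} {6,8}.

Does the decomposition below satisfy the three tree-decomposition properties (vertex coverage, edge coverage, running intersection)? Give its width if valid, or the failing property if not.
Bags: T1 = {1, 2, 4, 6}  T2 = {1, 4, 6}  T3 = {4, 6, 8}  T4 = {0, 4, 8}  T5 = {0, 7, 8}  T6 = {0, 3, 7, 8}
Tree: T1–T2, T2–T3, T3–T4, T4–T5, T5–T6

No — vertex 5 appears in no bag.

A tree decomposition must satisfy three properties: every vertex lies in some bag; for every edge, both endpoints lie together in some bag; and for every vertex, the bags containing it form a connected subtree. Here vertex 5 appears in no bag, so the decomposition is invalid.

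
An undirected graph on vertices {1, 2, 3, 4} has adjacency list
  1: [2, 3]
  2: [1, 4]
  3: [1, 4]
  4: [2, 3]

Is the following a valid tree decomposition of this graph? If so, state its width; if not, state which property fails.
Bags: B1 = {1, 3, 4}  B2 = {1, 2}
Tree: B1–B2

A tree decomposition must satisfy three properties: every vertex lies in some bag; for every edge, both endpoints lie together in some bag; and for every vertex, the bags containing it form a connected subtree. Here edge (4,2) lies in no bag, so the decomposition is invalid.

No — edge (4,2) lies in no bag.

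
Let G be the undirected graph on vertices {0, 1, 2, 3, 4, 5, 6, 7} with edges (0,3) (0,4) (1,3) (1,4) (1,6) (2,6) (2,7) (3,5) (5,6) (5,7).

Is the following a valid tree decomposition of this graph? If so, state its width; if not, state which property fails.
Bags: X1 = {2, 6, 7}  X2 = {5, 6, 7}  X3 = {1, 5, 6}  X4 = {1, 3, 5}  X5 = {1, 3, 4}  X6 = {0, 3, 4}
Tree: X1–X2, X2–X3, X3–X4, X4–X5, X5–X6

Yes; width 2.

Checking the three conditions: (i) the bags cover all of {0, 1, 2, 3, 4, 5, 6, 7}; (ii) for each edge, some bag contains both endpoints; (iii) the bags containing any fixed vertex form a subtree. All hold, so the decomposition is valid with width 3 − 1 = 2.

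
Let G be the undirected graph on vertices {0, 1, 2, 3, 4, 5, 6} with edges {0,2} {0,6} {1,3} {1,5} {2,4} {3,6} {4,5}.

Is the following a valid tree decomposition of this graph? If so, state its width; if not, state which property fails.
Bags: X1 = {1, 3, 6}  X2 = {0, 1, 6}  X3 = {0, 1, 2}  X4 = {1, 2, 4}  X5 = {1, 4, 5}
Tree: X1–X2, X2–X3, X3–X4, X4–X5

Every vertex of G appears in some bag (union = {0, 1, 2, 3, 4, 5, 6}); every edge is covered by a bag; and for each vertex v the set of bags containing v is connected in the bag tree. The decomposition is therefore valid. The largest bag has 3 vertices, so the width is 2.

Yes; width 2.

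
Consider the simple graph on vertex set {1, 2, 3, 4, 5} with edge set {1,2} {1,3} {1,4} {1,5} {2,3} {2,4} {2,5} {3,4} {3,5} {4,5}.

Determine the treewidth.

A width-4 tree decomposition is:
Bags: B1 = {1, 2, 3, 4, 5}
Tree: (single bag)
A single bag containing all 5 vertices is trivially a valid decomposition of width 4. Conversely, {1, 2, 3, 4, 5} is a clique of size 5, and the vertices of any clique must share a bag in every tree decomposition; so some bag has ≥ 5 vertices and tw(G) ≥ 4. Combining the bounds, tw(G) = 4.

4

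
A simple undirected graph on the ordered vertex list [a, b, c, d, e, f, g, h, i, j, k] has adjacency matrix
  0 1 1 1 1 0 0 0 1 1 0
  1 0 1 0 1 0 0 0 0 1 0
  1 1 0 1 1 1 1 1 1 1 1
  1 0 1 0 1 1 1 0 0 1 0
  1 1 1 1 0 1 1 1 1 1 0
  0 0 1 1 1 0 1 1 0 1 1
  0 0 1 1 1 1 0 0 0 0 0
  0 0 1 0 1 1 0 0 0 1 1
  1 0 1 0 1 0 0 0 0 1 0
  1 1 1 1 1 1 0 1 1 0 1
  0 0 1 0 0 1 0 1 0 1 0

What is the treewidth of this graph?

A width-4 tree decomposition is:
Bags: B1 = {a, c, e, i, j}  B2 = {a, b, c, e, j}  B3 = {a, c, d, e, j}  B4 = {c, d, e, f, j}  B5 = {c, e, f, h, j}  B6 = {c, f, h, j, k}  B7 = {c, d, e, f, g}
Tree: B1–B2, B2–B3, B3–B4, B4–B5, B5–B6, B4–B7
Every bag has size at most 5, so the width is 5 − 1 = 4 and tw(G) ≤ 4. On the other hand G contains the 5-clique {c, d, e, f, g}. A clique must lie in a single bag of any decomposition, so no decomposition can have width below 4. Therefore the treewidth is 4.

4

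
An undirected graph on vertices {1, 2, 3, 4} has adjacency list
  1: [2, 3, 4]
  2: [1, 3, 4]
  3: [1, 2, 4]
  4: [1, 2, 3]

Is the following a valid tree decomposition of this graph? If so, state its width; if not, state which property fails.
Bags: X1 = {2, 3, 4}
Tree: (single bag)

No — vertex 1 appears in no bag.

A tree decomposition must satisfy three properties: every vertex lies in some bag; for every edge, both endpoints lie together in some bag; and for every vertex, the bags containing it form a connected subtree. Here vertex 1 appears in no bag, so the decomposition is invalid.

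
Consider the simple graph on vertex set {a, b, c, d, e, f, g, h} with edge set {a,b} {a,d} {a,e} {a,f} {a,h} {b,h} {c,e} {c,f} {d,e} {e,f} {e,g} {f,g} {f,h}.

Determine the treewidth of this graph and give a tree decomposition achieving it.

Every bag has size at most 3, so the width is 3 − 1 = 2 and tw(G) ≤ 2. Conversely, {a, d, e} is a clique of size 3, and the vertices of any clique must share a bag in every tree decomposition; so some bag has ≥ 3 vertices and tw(G) ≥ 2. Therefore the treewidth is 2.

Treewidth 2.
Bags: B1 = {a, e, f}  B2 = {a, d, e}  B3 = {a, f, h}  B4 = {a, b, h}  B5 = {c, e, f}  B6 = {e, f, g}
Tree: B1–B2, B1–B3, B3–B4, B1–B5, B1–B6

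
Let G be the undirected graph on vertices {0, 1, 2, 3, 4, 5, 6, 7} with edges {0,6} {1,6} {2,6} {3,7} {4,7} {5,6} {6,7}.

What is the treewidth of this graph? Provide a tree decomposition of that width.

Treewidth 1.
Bags: B1 = {6, 7}  B2 = {2, 6}  B3 = {0, 6}  B4 = {4, 7}  B5 = {3, 7}  B6 = {5, 6}  B7 = {1, 6}
Tree: B1–B2, B2–B3, B1–B4, B1–B5, B2–B6, B6–B7

Each bag holds 2 vertices, so the decomposition has width 1, which upper-bounds the treewidth. Since G has at least one edge (e.g. 7–6), it is not an edgeless graph, so tw(G) ≥ 1. Hence tw(G) = 1 exactly.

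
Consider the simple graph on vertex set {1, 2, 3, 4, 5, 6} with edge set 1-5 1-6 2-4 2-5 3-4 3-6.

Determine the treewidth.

A width-2 tree decomposition is:
Bags: B1 = {1, 3, 6}  B2 = {1, 3, 4}  B3 = {1, 2, 4}  B4 = {1, 2, 5}
Tree: B1–B2, B2–B3, B3–B4
Each bag holds 3 vertices, so the decomposition has width 2, which upper-bounds the treewidth. For the lower bound, G contains the cycle 1–6–3–4–2–5–1, so G is not a forest; only forests have treewidth ≤ 1, hence tw(G) ≥ 2. Combining the bounds, tw(G) = 2.

2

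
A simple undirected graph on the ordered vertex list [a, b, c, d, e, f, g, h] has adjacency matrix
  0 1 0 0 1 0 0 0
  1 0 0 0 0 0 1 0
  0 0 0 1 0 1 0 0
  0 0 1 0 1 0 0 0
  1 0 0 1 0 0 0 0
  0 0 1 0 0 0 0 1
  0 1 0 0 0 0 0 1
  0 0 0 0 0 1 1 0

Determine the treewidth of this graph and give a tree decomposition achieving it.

Every bag has size at most 3, so the width is 3 − 1 = 2 and tw(G) ≤ 2. For the lower bound, G contains the cycle d–c–f–h–g–b–a–e–d, so G is not a forest; only forests have treewidth ≤ 1, hence tw(G) ≥ 2. The upper and lower bounds meet at 2, so that is the treewidth.

Treewidth 2.
Bags: B1 = {c, d, f}  B2 = {d, f, h}  B3 = {d, g, h}  B4 = {b, d, g}  B5 = {a, b, d}  B6 = {a, d, e}
Tree: B1–B2, B2–B3, B3–B4, B4–B5, B5–B6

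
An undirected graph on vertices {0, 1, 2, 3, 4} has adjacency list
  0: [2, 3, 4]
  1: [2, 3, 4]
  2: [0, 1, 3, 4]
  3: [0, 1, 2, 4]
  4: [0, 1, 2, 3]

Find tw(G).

A width-3 tree decomposition is:
Bags: B1 = {1, 2, 3, 4}  B2 = {0, 2, 3, 4}
Tree: B1–B2
Every bag has size at most 4, so the width is 4 − 1 = 3 and tw(G) ≤ 3. For the lower bound, the 4 vertices {0, 2, 3, 4} are pairwise adjacent, and any tree decomposition puts a clique entirely inside one bag — forcing width ≥ 3. Combining the bounds, tw(G) = 3.

3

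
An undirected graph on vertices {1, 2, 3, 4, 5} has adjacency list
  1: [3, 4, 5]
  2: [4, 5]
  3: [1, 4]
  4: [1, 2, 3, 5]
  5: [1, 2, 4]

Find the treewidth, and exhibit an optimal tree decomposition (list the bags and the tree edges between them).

The largest bag has 3 vertices, giving width 2; this decomposition certifies tw(G) ≤ 2. On the other hand G contains the 3-clique {1, 3, 4}. A clique must lie in a single bag of any decomposition, so no decomposition can have width below 2. The upper and lower bounds meet at 2, so that is the treewidth.

Treewidth 2.
Bags: B1 = {2, 4, 5}  B2 = {1, 4, 5}  B3 = {1, 3, 4}
Tree: B1–B2, B2–B3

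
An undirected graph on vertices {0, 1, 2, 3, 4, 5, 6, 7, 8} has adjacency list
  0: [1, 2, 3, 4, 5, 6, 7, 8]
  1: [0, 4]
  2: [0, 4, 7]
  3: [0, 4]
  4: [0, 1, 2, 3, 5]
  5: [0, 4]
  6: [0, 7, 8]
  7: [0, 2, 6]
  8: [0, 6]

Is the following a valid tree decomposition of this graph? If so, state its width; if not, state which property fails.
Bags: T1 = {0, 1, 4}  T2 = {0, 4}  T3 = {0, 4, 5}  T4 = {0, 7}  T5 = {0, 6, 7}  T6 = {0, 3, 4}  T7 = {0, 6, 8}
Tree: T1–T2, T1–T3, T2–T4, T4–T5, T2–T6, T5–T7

No — vertex 2 appears in no bag.

A tree decomposition must satisfy three properties: every vertex lies in some bag; for every edge, both endpoints lie together in some bag; and for every vertex, the bags containing it form a connected subtree. Here vertex 2 appears in no bag, so the decomposition is invalid.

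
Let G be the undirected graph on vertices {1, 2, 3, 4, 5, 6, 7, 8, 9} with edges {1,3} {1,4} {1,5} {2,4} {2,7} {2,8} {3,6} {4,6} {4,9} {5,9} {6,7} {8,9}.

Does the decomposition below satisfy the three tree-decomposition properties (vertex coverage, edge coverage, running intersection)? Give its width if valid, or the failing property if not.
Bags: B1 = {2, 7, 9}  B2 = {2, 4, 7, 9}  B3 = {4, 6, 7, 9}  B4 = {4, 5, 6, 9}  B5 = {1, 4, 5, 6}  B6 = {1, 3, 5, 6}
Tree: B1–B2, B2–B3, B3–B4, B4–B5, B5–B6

No — vertex 8 appears in no bag.

A tree decomposition must satisfy three properties: every vertex lies in some bag; for every edge, both endpoints lie together in some bag; and for every vertex, the bags containing it form a connected subtree. Here vertex 8 appears in no bag, so the decomposition is invalid.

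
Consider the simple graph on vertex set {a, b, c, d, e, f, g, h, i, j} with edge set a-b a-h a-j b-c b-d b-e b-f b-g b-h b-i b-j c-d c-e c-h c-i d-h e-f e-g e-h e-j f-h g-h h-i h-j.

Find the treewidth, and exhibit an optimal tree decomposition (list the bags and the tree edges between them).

Treewidth 3.
One such decomposition:
Bags: B1 = {a, b, h, j}  B2 = {b, e, h, j}  B3 = {b, c, e, h}  B4 = {b, e, f, h}  B5 = {b, c, d, h}  B6 = {b, c, h, i}  B7 = {b, e, g, h}
Tree: B1–B2, B2–B3, B3–B4, B3–B5, B3–B6, B2–B7

Every bag has size at most 4, so the width is 4 − 1 = 3 and tw(G) ≤ 3. Conversely, {b, c, d, h} is a clique of size 4, and the vertices of any clique must share a bag in every tree decomposition; so some bag has ≥ 4 vertices and tw(G) ≥ 3. Hence tw(G) = 3 exactly.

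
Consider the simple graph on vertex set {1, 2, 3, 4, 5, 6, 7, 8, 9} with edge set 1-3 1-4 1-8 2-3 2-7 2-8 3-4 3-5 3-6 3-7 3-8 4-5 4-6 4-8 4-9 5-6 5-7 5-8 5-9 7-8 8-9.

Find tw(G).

A width-3 tree decomposition is:
Bags: B1 = {3, 5, 7, 8}  B2 = {2, 3, 7, 8}  B3 = {3, 4, 5, 8}  B4 = {1, 3, 4, 8}  B5 = {3, 4, 5, 6}  B6 = {4, 5, 8, 9}
Tree: B1–B2, B1–B3, B3–B4, B3–B5, B3–B6
Every bag has size at most 4, so the width is 4 − 1 = 3 and tw(G) ≤ 3. For the lower bound, the 4 vertices {4, 5, 8, 9} are pairwise adjacent, and any tree decomposition puts a clique entirely inside one bag — forcing width ≥ 3. Combining the bounds, tw(G) = 3.

3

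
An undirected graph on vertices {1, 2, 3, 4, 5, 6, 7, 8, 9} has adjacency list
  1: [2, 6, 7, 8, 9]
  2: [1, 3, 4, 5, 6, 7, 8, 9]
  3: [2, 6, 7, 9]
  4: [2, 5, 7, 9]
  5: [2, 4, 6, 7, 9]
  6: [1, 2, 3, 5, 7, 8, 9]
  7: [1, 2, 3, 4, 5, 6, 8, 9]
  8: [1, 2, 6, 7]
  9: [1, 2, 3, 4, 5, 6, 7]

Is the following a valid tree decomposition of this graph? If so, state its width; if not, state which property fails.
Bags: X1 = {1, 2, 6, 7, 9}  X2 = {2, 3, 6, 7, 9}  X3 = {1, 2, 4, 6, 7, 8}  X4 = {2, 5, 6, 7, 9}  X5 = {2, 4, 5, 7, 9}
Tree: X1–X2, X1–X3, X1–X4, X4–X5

A tree decomposition must satisfy three properties: every vertex lies in some bag; for every edge, both endpoints lie together in some bag; and for every vertex, the bags containing it form a connected subtree. Here bags containing vertex 4 are not connected in the tree, so the decomposition is invalid.

No — bags containing vertex 4 are not connected in the tree.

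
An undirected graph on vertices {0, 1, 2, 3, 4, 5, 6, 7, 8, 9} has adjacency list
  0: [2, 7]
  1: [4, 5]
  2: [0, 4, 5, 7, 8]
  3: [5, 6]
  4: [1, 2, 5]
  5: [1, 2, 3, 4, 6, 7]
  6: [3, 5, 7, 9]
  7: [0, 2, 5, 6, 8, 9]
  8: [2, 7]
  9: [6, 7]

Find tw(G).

2

A width-2 tree decomposition is:
Bags: B1 = {2, 5, 7}  B2 = {5, 6, 7}  B3 = {2, 7, 8}  B4 = {0, 2, 7}  B5 = {2, 4, 5}  B6 = {3, 5, 6}  B7 = {1, 4, 5}  B8 = {6, 7, 9}
Tree: B1–B2, B1–B3, B1–B4, B1–B5, B2–B6, B5–B7, B2–B8
Each bag holds 3 vertices, so the decomposition has width 2, which upper-bounds the treewidth. For the lower bound, the 3 vertices {0, 2, 7} are pairwise adjacent, and any tree decomposition puts a clique entirely inside one bag — forcing width ≥ 2. Hence tw(G) = 2 exactly.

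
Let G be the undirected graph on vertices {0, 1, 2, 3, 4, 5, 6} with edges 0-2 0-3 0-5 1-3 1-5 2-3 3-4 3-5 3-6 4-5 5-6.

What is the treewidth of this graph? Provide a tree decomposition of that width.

Each bag holds 3 vertices, so the decomposition has width 2, which upper-bounds the treewidth. Conversely, {0, 2, 3} is a clique of size 3, and the vertices of any clique must share a bag in every tree decomposition; so some bag has ≥ 3 vertices and tw(G) ≥ 2. Therefore the treewidth is 2.

Treewidth 2.
Bags: B1 = {1, 3, 5}  B2 = {3, 4, 5}  B3 = {0, 3, 5}  B4 = {3, 5, 6}  B5 = {0, 2, 3}
Tree: B1–B2, B2–B3, B3–B4, B3–B5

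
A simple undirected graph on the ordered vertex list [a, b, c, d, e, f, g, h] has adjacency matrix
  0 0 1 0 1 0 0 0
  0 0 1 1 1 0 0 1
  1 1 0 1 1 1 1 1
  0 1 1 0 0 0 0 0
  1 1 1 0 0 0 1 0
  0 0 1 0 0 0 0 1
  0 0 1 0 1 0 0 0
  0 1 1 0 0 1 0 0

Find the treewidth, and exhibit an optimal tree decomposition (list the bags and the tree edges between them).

Treewidth 2.
One optimal decomposition is:
Bags: B1 = {c, e, g}  B2 = {b, c, e}  B3 = {b, c, h}  B4 = {a, c, e}  B5 = {c, f, h}  B6 = {b, c, d}
Tree: B1–B2, B2–B3, B1–B4, B3–B5, B3–B6

Each bag holds 3 vertices, so the decomposition has width 2, which upper-bounds the treewidth. Conversely, {c, e, g} is a clique of size 3, and the vertices of any clique must share a bag in every tree decomposition; so some bag has ≥ 3 vertices and tw(G) ≥ 2. Combining the bounds, tw(G) = 2.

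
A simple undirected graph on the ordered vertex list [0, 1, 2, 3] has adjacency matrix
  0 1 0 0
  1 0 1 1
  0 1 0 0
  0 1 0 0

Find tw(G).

1

A width-1 tree decomposition is:
Bags: B1 = {1, 2}  B2 = {0, 1}  B3 = {1, 3}
Tree: B1–B2, B1–B3
Every bag has size at most 2, so the width is 2 − 1 = 1 and tw(G) ≤ 1. Since G has at least one edge (e.g. 2–1), it is not an edgeless graph, so tw(G) ≥ 1. Hence tw(G) = 1 exactly.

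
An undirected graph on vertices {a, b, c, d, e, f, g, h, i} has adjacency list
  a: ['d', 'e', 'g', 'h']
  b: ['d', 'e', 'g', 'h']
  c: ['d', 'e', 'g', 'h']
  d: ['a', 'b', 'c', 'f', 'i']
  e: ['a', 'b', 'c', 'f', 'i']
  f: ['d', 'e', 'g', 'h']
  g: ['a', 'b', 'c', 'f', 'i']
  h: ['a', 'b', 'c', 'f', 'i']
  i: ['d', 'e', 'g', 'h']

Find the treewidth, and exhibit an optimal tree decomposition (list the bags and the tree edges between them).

Every bag has size at most 5, so the width is 5 − 1 = 4 and tw(G) ≤ 4. For the lower bound: the 5 vertex sets {g,i}, {a,h}, {b,d}, {e}, {f} are disjoint, each induces a connected subgraph, and every pair is joined by at least one edge of G. Contracting each set to a single vertex therefore yields K_{5} as a minor, and since treewidth is minor-monotone, tw(G) ≥ tw(K_{5}) = 4. Therefore the treewidth is 4.

Treewidth 4.
Bags: B1 = {d, e, g, h, i}  B2 = {a, d, e, g, h}  B3 = {b, d, e, g, h}  B4 = {d, e, f, g, h}  B5 = {c, d, e, g, h}
Tree: B1–B2, B2–B3, B3–B4, B4–B5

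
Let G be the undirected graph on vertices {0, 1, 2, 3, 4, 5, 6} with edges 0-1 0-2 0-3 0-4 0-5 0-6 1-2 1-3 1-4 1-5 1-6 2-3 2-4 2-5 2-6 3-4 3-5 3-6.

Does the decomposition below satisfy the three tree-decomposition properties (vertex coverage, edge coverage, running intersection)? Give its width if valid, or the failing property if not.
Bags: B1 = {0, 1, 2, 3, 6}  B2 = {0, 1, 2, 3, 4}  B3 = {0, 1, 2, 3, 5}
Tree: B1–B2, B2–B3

Vertex coverage: the bags together contain {0, 1, 2, 3, 4, 5, 6}, the full vertex set. Edge coverage: each edge of G has both endpoints in at least one bag. Running intersection: for every vertex, the bags containing it form a connected subtree. All three properties hold, so this is a valid tree decomposition of width max|bag| − 1 = 4, and hence tw(G) ≤ 4.

Yes; width 4.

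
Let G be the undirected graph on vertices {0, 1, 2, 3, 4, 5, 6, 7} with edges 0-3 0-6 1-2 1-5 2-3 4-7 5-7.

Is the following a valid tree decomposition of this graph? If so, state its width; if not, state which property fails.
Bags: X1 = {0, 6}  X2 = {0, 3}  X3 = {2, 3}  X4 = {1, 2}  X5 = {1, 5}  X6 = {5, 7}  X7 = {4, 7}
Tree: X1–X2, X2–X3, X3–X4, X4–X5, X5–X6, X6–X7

Yes; width 1.

Vertex coverage: the bags together contain {0, 1, 2, 3, 4, 5, 6, 7}, the full vertex set. Edge coverage: each edge of G has both endpoints in at least one bag. Running intersection: for every vertex, the bags containing it form a connected subtree. All three properties hold, so this is a valid tree decomposition of width max|bag| − 1 = 1, and hence tw(G) ≤ 1.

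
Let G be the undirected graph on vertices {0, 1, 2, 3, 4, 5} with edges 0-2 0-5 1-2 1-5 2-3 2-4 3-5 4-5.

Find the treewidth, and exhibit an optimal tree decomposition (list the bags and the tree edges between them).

The largest bag has 3 vertices, giving width 2; this decomposition certifies tw(G) ≤ 2. The edges 4–2–0–5–4 form a cycle, so G is not a tree and its treewidth is at least 2. Combining the bounds, tw(G) = 2.

Treewidth 2.
One such decomposition:
Bags: B1 = {2, 4, 5}  B2 = {0, 2, 5}  B3 = {2, 3, 5}  B4 = {1, 2, 5}
Tree: B1–B2, B2–B3, B3–B4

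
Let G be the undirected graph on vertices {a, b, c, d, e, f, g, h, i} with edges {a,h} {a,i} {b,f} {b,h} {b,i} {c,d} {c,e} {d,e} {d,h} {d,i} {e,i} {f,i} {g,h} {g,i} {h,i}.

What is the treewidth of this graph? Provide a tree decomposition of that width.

The largest bag has 3 vertices, giving width 2; this decomposition certifies tw(G) ≤ 2. Conversely, {c, d, e} is a clique of size 3, and the vertices of any clique must share a bag in every tree decomposition; so some bag has ≥ 3 vertices and tw(G) ≥ 2. The upper and lower bounds meet at 2, so that is the treewidth.

Treewidth 2.
One optimal decomposition is:
Bags: B1 = {g, h, i}  B2 = {d, h, i}  B3 = {d, e, i}  B4 = {b, h, i}  B5 = {c, d, e}  B6 = {b, f, i}  B7 = {a, h, i}
Tree: B1–B2, B2–B3, B1–B4, B3–B5, B4–B6, B4–B7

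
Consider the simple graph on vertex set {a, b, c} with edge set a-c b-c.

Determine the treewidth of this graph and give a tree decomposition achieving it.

Each bag holds 2 vertices, so the decomposition has width 1, which upper-bounds the treewidth. Any graph with an edge has treewidth ≥ 1, and G has the edge c–a. Combining the bounds, tw(G) = 1.

Treewidth 1.
One optimal decomposition is:
Bags: B1 = {a, c}  B2 = {b, c}
Tree: B1–B2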